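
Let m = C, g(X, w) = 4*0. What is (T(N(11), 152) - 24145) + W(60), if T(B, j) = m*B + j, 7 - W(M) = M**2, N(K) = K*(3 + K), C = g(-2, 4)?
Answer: -27586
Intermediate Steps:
g(X, w) = 0
C = 0
m = 0
W(M) = 7 - M**2
T(B, j) = j (T(B, j) = 0*B + j = 0 + j = j)
(T(N(11), 152) - 24145) + W(60) = (152 - 24145) + (7 - 1*60**2) = -23993 + (7 - 1*3600) = -23993 + (7 - 3600) = -23993 - 3593 = -27586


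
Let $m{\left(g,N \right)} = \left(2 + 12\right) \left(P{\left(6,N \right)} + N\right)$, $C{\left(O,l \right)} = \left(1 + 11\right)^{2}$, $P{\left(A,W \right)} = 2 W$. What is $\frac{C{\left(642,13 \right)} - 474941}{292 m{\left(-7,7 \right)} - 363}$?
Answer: $- \frac{474797}{85485} \approx -5.5542$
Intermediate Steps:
$C{\left(O,l \right)} = 144$ ($C{\left(O,l \right)} = 12^{2} = 144$)
$m{\left(g,N \right)} = 42 N$ ($m{\left(g,N \right)} = \left(2 + 12\right) \left(2 N + N\right) = 14 \cdot 3 N = 42 N$)
$\frac{C{\left(642,13 \right)} - 474941}{292 m{\left(-7,7 \right)} - 363} = \frac{144 - 474941}{292 \cdot 42 \cdot 7 - 363} = \frac{144 - 474941}{292 \cdot 294 - 363} = - \frac{474797}{85848 - 363} = - \frac{474797}{85485}$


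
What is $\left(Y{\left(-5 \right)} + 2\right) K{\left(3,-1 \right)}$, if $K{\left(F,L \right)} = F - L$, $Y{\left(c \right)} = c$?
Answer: $-12$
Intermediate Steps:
$\left(Y{\left(-5 \right)} + 2\right) K{\left(3,-1 \right)} = \left(-5 + 2\right) \left(3 - -1\right) = - 3 \left(3 + 1\right) = \left(-3\right) 4 = -12$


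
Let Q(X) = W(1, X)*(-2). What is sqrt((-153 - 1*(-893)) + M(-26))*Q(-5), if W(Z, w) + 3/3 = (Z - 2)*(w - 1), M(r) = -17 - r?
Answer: -10*sqrt(749) ≈ -273.68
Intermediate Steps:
W(Z, w) = -1 + (-1 + w)*(-2 + Z) (W(Z, w) = -1 + (Z - 2)*(w - 1) = -1 + (-2 + Z)*(-1 + w) = -1 + (-1 + w)*(-2 + Z))
Q(X) = 2*X (Q(X) = (1 - 1*1 - 2*X + 1*X)*(-2) = (1 - 1 - 2*X + X)*(-2) = -X*(-2) = 2*X)
sqrt((-153 - 1*(-893)) + M(-26))*Q(-5) = sqrt((-153 - 1*(-893)) + (-17 - 1*(-26)))*(2*(-5)) = sqrt((-153 + 893) + (-17 + 26))*(-10) = sqrt(740 + 9)*(-10) = sqrt(749)*(-10) = -10*sqrt(749)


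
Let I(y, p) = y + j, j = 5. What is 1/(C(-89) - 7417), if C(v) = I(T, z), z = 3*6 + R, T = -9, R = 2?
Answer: -1/7421 ≈ -0.00013475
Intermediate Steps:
z = 20 (z = 3*6 + 2 = 18 + 2 = 20)
I(y, p) = 5 + y (I(y, p) = y + 5 = 5 + y)
C(v) = -4 (C(v) = 5 - 9 = -4)
1/(C(-89) - 7417) = 1/(-4 - 7417) = 1/(-7421) = -1/7421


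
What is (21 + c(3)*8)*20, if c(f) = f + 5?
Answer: 1700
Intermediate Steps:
c(f) = 5 + f
(21 + c(3)*8)*20 = (21 + (5 + 3)*8)*20 = (21 + 8*8)*20 = (21 + 64)*20 = 85*20 = 1700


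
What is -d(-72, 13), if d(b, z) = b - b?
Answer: 0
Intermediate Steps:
d(b, z) = 0
-d(-72, 13) = -1*0 = 0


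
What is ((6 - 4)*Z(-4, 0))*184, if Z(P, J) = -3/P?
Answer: 276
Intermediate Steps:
((6 - 4)*Z(-4, 0))*184 = ((6 - 4)*(-3/(-4)))*184 = (2*(-3*(-1/4)))*184 = (2*(3/4))*184 = (3/2)*184 = 276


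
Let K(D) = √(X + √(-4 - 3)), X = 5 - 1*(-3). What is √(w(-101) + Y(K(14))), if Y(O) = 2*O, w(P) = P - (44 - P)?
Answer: √(-246 + 2*√(8 + I*√7)) ≈ 0.02978 + 15.501*I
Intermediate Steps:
X = 8 (X = 5 + 3 = 8)
w(P) = -44 + 2*P (w(P) = P + (-44 + P) = -44 + 2*P)
K(D) = √(8 + I*√7) (K(D) = √(8 + √(-4 - 3)) = √(8 + √(-7)) = √(8 + I*√7))
√(w(-101) + Y(K(14))) = √((-44 + 2*(-101)) + 2*√(8 + I*√7)) = √((-44 - 202) + 2*√(8 + I*√7)) = √(-246 + 2*√(8 + I*√7))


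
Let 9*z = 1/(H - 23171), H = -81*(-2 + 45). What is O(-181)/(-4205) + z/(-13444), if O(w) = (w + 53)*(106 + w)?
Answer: -6192052576439/2712248029944 ≈ -2.2830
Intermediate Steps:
H = -3483 (H = -81*43 = -3483)
O(w) = (53 + w)*(106 + w)
z = -1/239886 (z = 1/(9*(-3483 - 23171)) = (⅑)/(-26654) = (⅑)*(-1/26654) = -1/239886 ≈ -4.1686e-6)
O(-181)/(-4205) + z/(-13444) = (5618 + (-181)² + 159*(-181))/(-4205) - 1/239886/(-13444) = (5618 + 32761 - 28779)*(-1/4205) - 1/239886*(-1/13444) = 9600*(-1/4205) + 1/3225027384 = -1920/841 + 1/3225027384 = -6192052576439/2712248029944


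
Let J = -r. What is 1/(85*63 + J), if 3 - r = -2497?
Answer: 1/2855 ≈ 0.00035026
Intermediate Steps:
r = 2500 (r = 3 - 1*(-2497) = 3 + 2497 = 2500)
J = -2500 (J = -1*2500 = -2500)
1/(85*63 + J) = 1/(85*63 - 2500) = 1/(5355 - 2500) = 1/2855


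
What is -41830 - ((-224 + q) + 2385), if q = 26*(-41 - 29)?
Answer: -42171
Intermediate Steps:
q = -1820 (q = 26*(-70) = -1820)
-41830 - ((-224 + q) + 2385) = -41830 - ((-224 - 1820) + 2385) = -41830 - (-2044 + 2385) = -41830 - 1*341 = -41830 - 341 = -42171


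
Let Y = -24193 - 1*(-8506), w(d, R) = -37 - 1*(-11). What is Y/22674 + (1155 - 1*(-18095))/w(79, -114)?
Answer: -72813727/98254 ≈ -741.08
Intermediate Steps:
w(d, R) = -26 (w(d, R) = -37 + 11 = -26)
Y = -15687 (Y = -24193 + 8506 = -15687)
Y/22674 + (1155 - 1*(-18095))/w(79, -114) = -15687/22674 + (1155 - 1*(-18095))/(-26) = -15687*1/22674 + (1155 + 18095)*(-1/26) = -5229/7558 + 19250*(-1/26) = -5229/7558 - 9625/13 = -72813727/98254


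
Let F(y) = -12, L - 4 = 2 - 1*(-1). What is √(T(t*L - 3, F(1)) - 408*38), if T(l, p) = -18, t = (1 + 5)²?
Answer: I*√15522 ≈ 124.59*I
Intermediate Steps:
L = 7 (L = 4 + (2 - 1*(-1)) = 4 + (2 + 1) = 4 + 3 = 7)
t = 36 (t = 6² = 36)
√(T(t*L - 3, F(1)) - 408*38) = √(-18 - 408*38) = √(-18 - 15504) = √(-15522) = I*√15522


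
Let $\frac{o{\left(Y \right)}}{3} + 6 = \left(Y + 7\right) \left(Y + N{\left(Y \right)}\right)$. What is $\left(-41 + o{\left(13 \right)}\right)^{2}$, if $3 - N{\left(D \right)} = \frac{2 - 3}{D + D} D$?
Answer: $866761$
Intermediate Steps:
$N{\left(D \right)} = \frac{7}{2}$ ($N{\left(D \right)} = 3 - \frac{2 - 3}{D + D} D = 3 - - \frac{1}{2 D} D = 3 - - \frac{1}{2} = 3 + \frac{1}{2} = \frac{7}{2}$)
$o{\left(Y \right)} = -18 + 3 \left(7 + Y\right) \left(\frac{7}{2} + Y\right)$ ($o{\left(Y \right)} = -18 + 3 \left(Y + 7\right) \left(Y + \frac{7}{2}\right) = -18 + 3 \left(7 + Y\right) \left(\frac{7}{2} + Y\right)$)
$\left(-41 + o{\left(13 \right)}\right)^{2} = \left(-41 + \left(\frac{111}{2} + 3 \cdot 13^{2} + \frac{63}{2} \cdot 13\right)\right)^{2} = \left(-41 + \left(\frac{111}{2} + 3 \cdot 169 + \frac{819}{2}\right)\right)^{2} = \left(-41 + \left(\frac{111}{2} + 507 + \frac{819}{2}\right)\right)^{2} = \left(-41 + 972\right)^{2} = 931^{2} = 866761$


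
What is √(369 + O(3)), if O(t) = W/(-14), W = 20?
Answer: √18011/7 ≈ 19.172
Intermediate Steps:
O(t) = -10/7 (O(t) = 20/(-14) = 20*(-1/14) = -10/7)
√(369 + O(3)) = √(369 - 10/7) = √(2573/7) = √18011/7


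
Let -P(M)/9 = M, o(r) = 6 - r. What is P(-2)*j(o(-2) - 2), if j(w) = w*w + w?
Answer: 756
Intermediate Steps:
P(M) = -9*M
j(w) = w + w**2 (j(w) = w**2 + w = w + w**2)
P(-2)*j(o(-2) - 2) = (-9*(-2))*(((6 - 1*(-2)) - 2)*(1 + ((6 - 1*(-2)) - 2))) = 18*(((6 + 2) - 2)*(1 + ((6 + 2) - 2))) = 18*((8 - 2)*(1 + (8 - 2))) = 18*(6*(1 + 6)) = 18*(6*7) = 18*42 = 756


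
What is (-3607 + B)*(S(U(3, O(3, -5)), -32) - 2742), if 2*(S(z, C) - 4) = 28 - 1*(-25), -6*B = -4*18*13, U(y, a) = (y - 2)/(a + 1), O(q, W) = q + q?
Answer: 18714773/2 ≈ 9.3574e+6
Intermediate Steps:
O(q, W) = 2*q
U(y, a) = (-2 + y)/(1 + a)
B = 156 (B = -(-4*18)*13/6 = -(-12)*13 = -⅙*(-936) = 156)
S(z, C) = 61/2 (S(z, C) = 4 + (28 - 1*(-25))/2 = 4 + (28 + 25)/2 = 4 + (½)*53 = 4 + 53/2 = 61/2)
(-3607 + B)*(S(U(3, O(3, -5)), -32) - 2742) = (-3607 + 156)*(61/2 - 2742) = -3451*(-5423/2) = 18714773/2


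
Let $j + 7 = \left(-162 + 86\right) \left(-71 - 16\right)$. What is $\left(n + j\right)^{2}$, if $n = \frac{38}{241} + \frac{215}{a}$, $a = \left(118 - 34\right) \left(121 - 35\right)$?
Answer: $\frac{71519248299627241}{1639278144} \approx 4.3628 \cdot 10^{7}$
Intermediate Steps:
$a = 7224$ ($a = 84 \cdot 86 = 7224$)
$j = 6605$ ($j = -7 + \left(-162 + 86\right) \left(-71 - 16\right) = -7 - -6612 = -7 + 6612 = 6605$)
$n = \frac{7589}{40488}$ ($n = \frac{38}{241} + \frac{215}{7224} = 38 \cdot \frac{1}{241} + 215 \cdot \frac{1}{7224} = \frac{38}{241} + \frac{5}{168} = \frac{7589}{40488} \approx 0.18744$)
$\left(n + j\right)^{2} = \left(\frac{7589}{40488} + 6605\right)^{2} = \left(\frac{267430829}{40488}\right)^{2} = \frac{71519248299627241}{1639278144}$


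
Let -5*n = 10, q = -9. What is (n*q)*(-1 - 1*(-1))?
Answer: 0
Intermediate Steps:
n = -2 (n = -1/5*10 = -2)
(n*q)*(-1 - 1*(-1)) = (-2*(-9))*(-1 - 1*(-1)) = 18*(-1 + 1) = 18*0 = 0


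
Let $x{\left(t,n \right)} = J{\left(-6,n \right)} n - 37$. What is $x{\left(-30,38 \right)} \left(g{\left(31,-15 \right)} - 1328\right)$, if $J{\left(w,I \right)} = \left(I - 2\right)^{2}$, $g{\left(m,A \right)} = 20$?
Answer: $-64367988$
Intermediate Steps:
$J{\left(w,I \right)} = \left(-2 + I\right)^{2}$
$x{\left(t,n \right)} = -37 + n \left(-2 + n\right)^{2}$ ($x{\left(t,n \right)} = \left(-2 + n\right)^{2} n - 37 = n \left(-2 + n\right)^{2} - 37 = -37 + n \left(-2 + n\right)^{2}$)
$x{\left(-30,38 \right)} \left(g{\left(31,-15 \right)} - 1328\right) = \left(-37 + 38 \left(-2 + 38\right)^{2}\right) \left(20 - 1328\right) = \left(-37 + 38 \cdot 36^{2}\right) \left(-1308\right) = \left(-37 + 38 \cdot 1296\right) \left(-1308\right) = \left(-37 + 49248\right) \left(-1308\right) = 49211 \left(-1308\right) = -64367988$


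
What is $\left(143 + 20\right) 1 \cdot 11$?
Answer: $1793$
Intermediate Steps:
$\left(143 + 20\right) 1 \cdot 11 = 163 \cdot 11 = 1793$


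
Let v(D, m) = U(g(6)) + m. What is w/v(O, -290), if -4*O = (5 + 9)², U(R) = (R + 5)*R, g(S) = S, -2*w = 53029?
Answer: 53029/448 ≈ 118.37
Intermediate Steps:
w = -53029/2 (w = -½*53029 = -53029/2 ≈ -26515.)
U(R) = R*(5 + R) (U(R) = (5 + R)*R = R*(5 + R))
O = -49 (O = -(5 + 9)²/4 = -¼*14² = -¼*196 = -49)
v(D, m) = 66 + m (v(D, m) = 6*(5 + 6) + m = 6*11 + m = 66 + m)
w/v(O, -290) = -53029/(2*(66 - 290)) = -53029/2/(-224) = -53029/2*(-1/224) = 53029/448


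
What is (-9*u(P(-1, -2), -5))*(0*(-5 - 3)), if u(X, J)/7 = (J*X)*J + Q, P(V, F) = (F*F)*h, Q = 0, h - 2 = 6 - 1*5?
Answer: 0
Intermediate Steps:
h = 3 (h = 2 + (6 - 1*5) = 2 + (6 - 5) = 2 + 1 = 3)
P(V, F) = 3*F**2 (P(V, F) = (F*F)*3 = F**2*3 = 3*F**2)
u(X, J) = 7*X*J**2 (u(X, J) = 7*((J*X)*J + 0) = 7*(X*J**2 + 0) = 7*(X*J**2) = 7*X*J**2)
(-9*u(P(-1, -2), -5))*(0*(-5 - 3)) = (-63*3*(-2)**2*(-5)**2)*(0*(-5 - 3)) = (-63*3*4*25)*(0*(-8)) = -63*12*25*0 = -9*2100*0 = -18900*0 = 0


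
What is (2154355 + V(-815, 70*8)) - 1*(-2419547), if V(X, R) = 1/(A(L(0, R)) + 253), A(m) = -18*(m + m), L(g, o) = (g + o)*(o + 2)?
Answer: 51820786550633/11329667 ≈ 4.5739e+6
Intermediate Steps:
L(g, o) = (2 + o)*(g + o) (L(g, o) = (g + o)*(2 + o) = (2 + o)*(g + o))
A(m) = -36*m
V(X, R) = 1/(253 - 72*R - 36*R²) (V(X, R) = 1/(-36*(R² + 2*0 + 2*R + 0*R) + 253) = 1/(-36*(R² + 0 + 2*R + 0) + 253) = 1/(-36*(R² + 2*R) + 253) = 1/((-72*R - 36*R²) + 253) = 1/(253 - 72*R - 36*R²))
(2154355 + V(-815, 70*8)) - 1*(-2419547) = (2154355 - 1/(-253 + 36*(70*8)² + 72*(70*8))) - 1*(-2419547) = (2154355 - 1/(-253 + 36*560² + 72*560)) + 2419547 = (2154355 - 1/(-253 + 36*313600 + 40320)) + 2419547 = (2154355 - 1/(-253 + 11289600 + 40320)) + 2419547 = (2154355 - 1/11329667) + 2419547 = 24408124749784/11329667 + 2419547 = 51820786550633/11329667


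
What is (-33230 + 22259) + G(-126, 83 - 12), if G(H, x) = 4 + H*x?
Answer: -19913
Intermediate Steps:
(-33230 + 22259) + G(-126, 83 - 12) = (-33230 + 22259) + (4 - 126*(83 - 12)) = -10971 + (4 - 126*71) = -10971 + (4 - 8946) = -10971 - 8942 = -19913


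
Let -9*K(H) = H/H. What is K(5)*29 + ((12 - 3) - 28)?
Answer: -200/9 ≈ -22.222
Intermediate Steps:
K(H) = -⅑ (K(H) = -H/(9*H) = -⅑*1 = -⅑)
K(5)*29 + ((12 - 3) - 28) = -⅑*29 + ((12 - 3) - 28) = -29/9 + (9 - 28) = -29/9 - 19 = -200/9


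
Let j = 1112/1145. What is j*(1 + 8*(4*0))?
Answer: 1112/1145 ≈ 0.97118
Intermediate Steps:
j = 1112/1145 (j = 1112*(1/1145) = 1112/1145 ≈ 0.97118)
j*(1 + 8*(4*0)) = 1112*(1 + 8*(4*0))/1145 = 1112*(1 + 8*0)/1145 = 1112*(1 + 0)/1145 = (1112/1145)*1 = 1112/1145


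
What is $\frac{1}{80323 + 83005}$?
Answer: $\frac{1}{163328} \approx 6.1226 \cdot 10^{-6}$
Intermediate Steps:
$\frac{1}{80323 + 83005} = \frac{1}{163328}$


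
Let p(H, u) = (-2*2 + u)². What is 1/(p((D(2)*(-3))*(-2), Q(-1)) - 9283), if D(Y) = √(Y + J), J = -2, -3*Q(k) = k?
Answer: -9/83426 ≈ -0.00010788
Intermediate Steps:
Q(k) = -k/3
D(Y) = √(-2 + Y) (D(Y) = √(Y - 2) = √(-2 + Y))
p(H, u) = (-4 + u)²
1/(p((D(2)*(-3))*(-2), Q(-1)) - 9283) = 1/((-4 - ⅓*(-1))² - 9283) = 1/((-4 + ⅓)² - 9283) = 1/((-11/3)² - 9283) = 1/(121/9 - 9283) = 1/(-83426/9) = -9/83426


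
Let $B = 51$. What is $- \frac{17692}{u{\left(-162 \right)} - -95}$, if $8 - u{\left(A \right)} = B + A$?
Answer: $- \frac{8846}{107} \approx -82.673$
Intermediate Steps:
$u{\left(A \right)} = -43 - A$ ($u{\left(A \right)} = 8 - \left(51 + A\right) = -43 - A$)
$- \frac{17692}{u{\left(-162 \right)} - -95} = - \frac{17692}{\left(-43 - -162\right) - -95} = - \frac{17692}{\left(-43 + 162\right) + 95} = - \frac{17692}{119 + 95} = - \frac{17692}{214} = \left(-17692\right) \frac{1}{214} = - \frac{8846}{107}$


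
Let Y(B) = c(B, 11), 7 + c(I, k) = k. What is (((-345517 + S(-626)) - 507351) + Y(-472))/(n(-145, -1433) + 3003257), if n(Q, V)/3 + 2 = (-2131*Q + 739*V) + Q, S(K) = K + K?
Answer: -213529/188210 ≈ -1.1345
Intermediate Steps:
c(I, k) = -7 + k
S(K) = 2*K
n(Q, V) = -6 - 6390*Q + 2217*V (n(Q, V) = -6 + 3*((-2131*Q + 739*V) + Q) = -6 + 3*(-2130*Q + 739*V) = -6 + (-6390*Q + 2217*V) = -6 - 6390*Q + 2217*V)
Y(B) = 4 (Y(B) = -7 + 11 = 4)
(((-345517 + S(-626)) - 507351) + Y(-472))/(n(-145, -1433) + 3003257) = (((-345517 + 2*(-626)) - 507351) + 4)/((-6 - 6390*(-145) + 2217*(-1433)) + 3003257) = (((-345517 - 1252) - 507351) + 4)/((-6 + 926550 - 3176961) + 3003257) = ((-346769 - 507351) + 4)/(-2250417 + 3003257) = (-854120 + 4)/752840 = -854116*1/752840 = -213529/188210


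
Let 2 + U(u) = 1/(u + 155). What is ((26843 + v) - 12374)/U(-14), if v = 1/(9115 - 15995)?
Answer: -14036087379/1933280 ≈ -7260.2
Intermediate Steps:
v = -1/6880 (v = 1/(-6880) = -1/6880 ≈ -0.00014535)
U(u) = -2 + 1/(155 + u) (U(u) = -2 + 1/(u + 155) = -2 + 1/(155 + u))
((26843 + v) - 12374)/U(-14) = ((26843 - 1/6880) - 12374)/(((-309 - 2*(-14))/(155 - 14))) = (184679839/6880 - 12374)/(((-309 + 28)/141)) = 99546719/(6880*(((1/141)*(-281)))) = 99546719/(6880*(-281/141)) = (99546719/6880)*(-141/281) = -14036087379/1933280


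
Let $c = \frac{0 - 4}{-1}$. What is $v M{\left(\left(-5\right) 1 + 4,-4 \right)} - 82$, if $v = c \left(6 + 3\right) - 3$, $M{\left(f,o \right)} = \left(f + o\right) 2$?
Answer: $-412$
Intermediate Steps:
$M{\left(f,o \right)} = 2 f + 2 o$
$c = 4$ ($c = \left(-4\right) \left(-1\right) = 4$)
$v = 33$ ($v = 4 \left(6 + 3\right) - 3 = 4 \cdot 9 - 3 = 36 - 3 = 33$)
$v M{\left(\left(-5\right) 1 + 4,-4 \right)} - 82 = 33 \left(2 \left(\left(-5\right) 1 + 4\right) + 2 \left(-4\right)\right) - 82 = 33 \left(2 \left(-5 + 4\right) - 8\right) - 82 = 33 \left(2 \left(-1\right) - 8\right) - 82 = 33 \left(-2 - 8\right) - 82 = 33 \left(-10\right) - 82 = -330 - 82 = -412$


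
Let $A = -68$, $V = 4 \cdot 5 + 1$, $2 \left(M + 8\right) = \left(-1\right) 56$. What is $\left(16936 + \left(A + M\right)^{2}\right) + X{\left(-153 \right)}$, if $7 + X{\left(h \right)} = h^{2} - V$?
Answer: $51133$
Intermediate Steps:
$M = -36$ ($M = -8 + \frac{\left(-1\right) 56}{2} = -8 + \frac{1}{2} \left(-56\right) = -8 - 28 = -36$)
$V = 21$ ($V = 20 + 1 = 21$)
$X{\left(h \right)} = -28 + h^{2}$ ($X{\left(h \right)} = -7 + \left(h^{2} - 21\right) = -7 + \left(-21 + h^{2}\right) = -28 + h^{2}$)
$\left(16936 + \left(A + M\right)^{2}\right) + X{\left(-153 \right)} = \left(16936 + \left(-68 - 36\right)^{2}\right) - \left(28 - \left(-153\right)^{2}\right) = \left(16936 + \left(-104\right)^{2}\right) + \left(-28 + 23409\right) = \left(16936 + 10816\right) + 23381 = 27752 + 23381 = 51133$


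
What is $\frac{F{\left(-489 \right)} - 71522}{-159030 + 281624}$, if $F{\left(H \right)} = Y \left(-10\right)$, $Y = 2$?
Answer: $- \frac{35771}{61297} \approx -0.58357$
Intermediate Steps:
$F{\left(H \right)} = -20$ ($F{\left(H \right)} = 2 \left(-10\right) = -20$)
$\frac{F{\left(-489 \right)} - 71522}{-159030 + 281624} = \frac{-20 - 71522}{-159030 + 281624} = - \frac{71542}{122594} = \left(-71542\right) \frac{1}{122594} = - \frac{35771}{61297}$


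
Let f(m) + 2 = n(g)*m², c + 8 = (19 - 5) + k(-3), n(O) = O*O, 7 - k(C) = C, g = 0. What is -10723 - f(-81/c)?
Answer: -10721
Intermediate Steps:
k(C) = 7 - C
n(O) = O²
c = 16 (c = -8 + ((19 - 5) + (7 - 1*(-3))) = -8 + (14 + (7 + 3)) = -8 + (14 + 10) = -8 + 24 = 16)
f(m) = -2 (f(m) = -2 + 0²*m² = -2 + 0*m² = -2 + 0 = -2)
-10723 - f(-81/c) = -10723 - 1*(-2) = -10723 + 2 = -10721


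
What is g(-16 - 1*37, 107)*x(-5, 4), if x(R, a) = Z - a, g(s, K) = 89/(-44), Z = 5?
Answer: -89/44 ≈ -2.0227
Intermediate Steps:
g(s, K) = -89/44 (g(s, K) = 89*(-1/44) = -89/44)
x(R, a) = 5 - a
g(-16 - 1*37, 107)*x(-5, 4) = -89*(5 - 1*4)/44 = -89*(5 - 4)/44 = -89/44*1 = -89/44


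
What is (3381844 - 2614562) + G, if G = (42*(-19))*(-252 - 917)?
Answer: 1700144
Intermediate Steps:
G = 932862 (G = -798*(-1169) = 932862)
(3381844 - 2614562) + G = (3381844 - 2614562) + 932862 = 767282 + 932862 = 1700144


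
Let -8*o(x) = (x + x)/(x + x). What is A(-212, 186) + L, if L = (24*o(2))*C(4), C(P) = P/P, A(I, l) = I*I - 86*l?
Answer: 28945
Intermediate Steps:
o(x) = -⅛ (o(x) = -(x + x)/(8*(x + x)) = -2*x/(8*(2*x)) = -2*x*1/(2*x)/8 = -⅛*1 = -⅛)
A(I, l) = I² - 86*l
C(P) = 1
L = -3 (L = (24*(-⅛))*1 = -3*1 = -3)
A(-212, 186) + L = ((-212)² - 86*186) - 3 = (44944 - 15996) - 3 = 28948 - 3 = 28945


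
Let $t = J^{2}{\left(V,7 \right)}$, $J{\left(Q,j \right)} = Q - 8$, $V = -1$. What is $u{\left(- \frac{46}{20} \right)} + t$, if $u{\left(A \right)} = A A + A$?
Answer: $\frac{8399}{100} \approx 83.99$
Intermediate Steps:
$J{\left(Q,j \right)} = -8 + Q$
$u{\left(A \right)} = A + A^{2}$ ($u{\left(A \right)} = A^{2} + A = A + A^{2}$)
$t = 81$ ($t = \left(-8 - 1\right)^{2} = \left(-9\right)^{2} = 81$)
$u{\left(- \frac{46}{20} \right)} + t = - \frac{46}{20} \left(1 - \frac{46}{20}\right) + 81 = \left(-46\right) \frac{1}{20} \left(1 - \frac{23}{10}\right) + 81 = - \frac{23 \left(1 - \frac{23}{10}\right)}{10} + 81 = \left(- \frac{23}{10}\right) \left(- \frac{13}{10}\right) + 81 = \frac{299}{100} + 81 = \frac{8399}{100}$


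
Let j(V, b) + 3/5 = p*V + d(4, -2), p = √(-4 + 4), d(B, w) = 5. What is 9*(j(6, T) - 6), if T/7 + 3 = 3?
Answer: -72/5 ≈ -14.400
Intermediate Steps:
T = 0 (T = -21 + 7*3 = -21 + 21 = 0)
p = 0 (p = √0 = 0)
j(V, b) = 22/5 (j(V, b) = -⅗ + (0*V + 5) = -⅗ + (0 + 5) = -⅗ + 5 = 22/5)
9*(j(6, T) - 6) = 9*(22/5 - 6) = 9*(-8/5) = -72/5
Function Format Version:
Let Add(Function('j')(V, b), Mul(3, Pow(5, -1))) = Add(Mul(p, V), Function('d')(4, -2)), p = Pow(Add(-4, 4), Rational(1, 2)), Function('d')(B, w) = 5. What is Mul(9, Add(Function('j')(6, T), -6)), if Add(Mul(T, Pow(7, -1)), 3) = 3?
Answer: Rational(-72, 5) ≈ -14.400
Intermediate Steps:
T = 0 (T = Add(-21, Mul(7, 3)) = Add(-21, 21) = 0)
p = 0 (p = Pow(0, Rational(1, 2)) = 0)
Function('j')(V, b) = Rational(22, 5) (Function('j')(V, b) = Add(Rational(-3, 5), Add(Mul(0, V), 5)) = Add(Rational(-3, 5), Add(0, 5)) = Add(Rational(-3, 5), 5) = Rational(22, 5))
Mul(9, Add(Function('j')(6, T), -6)) = Mul(9, Add(Rational(22, 5), -6)) = Mul(9, Rational(-8, 5)) = Rational(-72, 5)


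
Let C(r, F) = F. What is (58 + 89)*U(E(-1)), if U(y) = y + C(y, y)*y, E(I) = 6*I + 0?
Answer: 4410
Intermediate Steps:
E(I) = 6*I
U(y) = y + y² (U(y) = y + y*y = y + y²)
(58 + 89)*U(E(-1)) = (58 + 89)*((6*(-1))*(1 + 6*(-1))) = 147*(-6*(1 - 6)) = 147*(-6*(-5)) = 147*30 = 4410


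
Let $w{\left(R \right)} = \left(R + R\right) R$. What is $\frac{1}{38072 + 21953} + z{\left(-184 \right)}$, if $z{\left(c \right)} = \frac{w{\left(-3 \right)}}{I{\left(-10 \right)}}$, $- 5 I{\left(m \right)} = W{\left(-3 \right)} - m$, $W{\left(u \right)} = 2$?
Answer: $- \frac{900373}{120050} \approx -7.5$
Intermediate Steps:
$w{\left(R \right)} = 2 R^{2}$ ($w{\left(R \right)} = 2 R R = 2 R^{2}$)
$I{\left(m \right)} = - \frac{2}{5} + \frac{m}{5}$ ($I{\left(m \right)} = - \frac{2 - m}{5} = - \frac{2}{5} + \frac{m}{5}$)
$z{\left(c \right)} = - \frac{15}{2}$ ($z{\left(c \right)} = \frac{2 \left(-3\right)^{2}}{- \frac{2}{5} + \frac{1}{5} \left(-10\right)} = \frac{2 \cdot 9}{- \frac{2}{5} - 2} = \frac{18}{- \frac{12}{5}} = 18 \left(- \frac{5}{12}\right) = - \frac{15}{2}$)
$\frac{1}{38072 + 21953} + z{\left(-184 \right)} = \frac{1}{38072 + 21953} - \frac{15}{2} = \frac{1}{60025} - \frac{15}{2} = - \frac{900373}{120050}$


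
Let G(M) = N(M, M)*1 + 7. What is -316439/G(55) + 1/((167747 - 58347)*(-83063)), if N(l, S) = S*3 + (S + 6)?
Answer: -2875510368676033/2117292482600 ≈ -1358.1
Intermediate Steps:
N(l, S) = 6 + 4*S (N(l, S) = 3*S + (6 + S) = 6 + 4*S)
G(M) = 13 + 4*M (G(M) = (6 + 4*M)*1 + 7 = (6 + 4*M) + 7 = 13 + 4*M)
-316439/G(55) + 1/((167747 - 58347)*(-83063)) = -316439/(13 + 4*55) + 1/((167747 - 58347)*(-83063)) = -316439/(13 + 220) - 1/83063/109400 = -316439/233 + (1/109400)*(-1/83063) = -316439*1/233 - 1/9087092200 = -316439/233 - 1/9087092200 = -2875510368676033/2117292482600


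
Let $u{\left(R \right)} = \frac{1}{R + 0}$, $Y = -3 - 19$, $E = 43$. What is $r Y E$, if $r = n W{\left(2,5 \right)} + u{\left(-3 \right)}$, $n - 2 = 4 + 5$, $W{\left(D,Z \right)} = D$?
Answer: $- \frac{61490}{3} \approx -20497.0$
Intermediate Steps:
$n = 11$ ($n = 2 + \left(4 + 5\right) = 2 + 9 = 11$)
$Y = -22$
$u{\left(R \right)} = \frac{1}{R}$
$r = \frac{65}{3}$ ($r = 11 \cdot 2 + \frac{1}{-3} = 22 - \frac{1}{3} = \frac{65}{3} \approx 21.667$)
$r Y E = \frac{65}{3} \left(-22\right) 43 = \left(- \frac{1430}{3}\right) 43 = - \frac{61490}{3}$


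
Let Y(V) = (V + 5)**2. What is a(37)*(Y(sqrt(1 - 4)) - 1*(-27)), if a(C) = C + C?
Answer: 3626 + 740*I*sqrt(3) ≈ 3626.0 + 1281.7*I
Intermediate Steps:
a(C) = 2*C
Y(V) = (5 + V)**2
a(37)*(Y(sqrt(1 - 4)) - 1*(-27)) = (2*37)*((5 + sqrt(1 - 4))**2 - 1*(-27)) = 74*((5 + sqrt(-3))**2 + 27) = 74*((5 + I*sqrt(3))**2 + 27) = 74*(27 + (5 + I*sqrt(3))**2) = 1998 + 74*(5 + I*sqrt(3))**2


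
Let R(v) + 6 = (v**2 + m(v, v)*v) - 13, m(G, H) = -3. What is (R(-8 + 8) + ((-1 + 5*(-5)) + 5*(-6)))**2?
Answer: 5625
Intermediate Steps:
R(v) = -19 + v**2 - 3*v (R(v) = -6 + ((v**2 - 3*v) - 13) = -6 + (-13 + v**2 - 3*v) = -19 + v**2 - 3*v)
(R(-8 + 8) + ((-1 + 5*(-5)) + 5*(-6)))**2 = ((-19 + (-8 + 8)**2 - 3*(-8 + 8)) + ((-1 + 5*(-5)) + 5*(-6)))**2 = ((-19 + 0**2 - 3*0) + ((-1 - 25) - 30))**2 = ((-19 + 0 + 0) + (-26 - 30))**2 = (-19 - 56)**2 = (-75)**2 = 5625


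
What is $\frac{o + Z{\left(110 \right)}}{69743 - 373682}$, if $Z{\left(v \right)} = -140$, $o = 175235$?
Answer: $- \frac{6485}{11257} \approx -0.57609$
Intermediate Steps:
$\frac{o + Z{\left(110 \right)}}{69743 - 373682} = \frac{175235 - 140}{69743 - 373682} = \frac{175095}{-303939} = 175095 \left(- \frac{1}{303939}\right) = - \frac{6485}{11257}$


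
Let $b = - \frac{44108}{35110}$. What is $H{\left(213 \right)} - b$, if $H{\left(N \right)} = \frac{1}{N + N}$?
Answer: $\frac{9412559}{7478430} \approx 1.2586$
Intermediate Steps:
$H{\left(N \right)} = \frac{1}{2 N}$
$b = - \frac{22054}{17555}$ ($b = \left(-44108\right) \frac{1}{35110} = - \frac{22054}{17555} \approx -1.2563$)
$H{\left(213 \right)} - b = \frac{1}{2 \cdot 213} - - \frac{22054}{17555} = \frac{1}{2} \cdot \frac{1}{213} + \frac{22054}{17555} = \frac{1}{426} + \frac{22054}{17555} = \frac{9412559}{7478430}$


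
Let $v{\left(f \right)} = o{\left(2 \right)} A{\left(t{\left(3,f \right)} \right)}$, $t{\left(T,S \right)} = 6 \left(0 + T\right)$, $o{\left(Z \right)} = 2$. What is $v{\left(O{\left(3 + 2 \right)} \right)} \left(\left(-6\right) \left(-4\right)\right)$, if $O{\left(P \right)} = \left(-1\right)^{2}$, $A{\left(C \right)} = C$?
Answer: $864$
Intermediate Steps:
$t{\left(T,S \right)} = 6 T$
$O{\left(P \right)} = 1$
$v{\left(f \right)} = 36$ ($v{\left(f \right)} = 2 \cdot 6 \cdot 3 = 2 \cdot 18 = 36$)
$v{\left(O{\left(3 + 2 \right)} \right)} \left(\left(-6\right) \left(-4\right)\right) = 36 \left(\left(-6\right) \left(-4\right)\right) = 36 \cdot 24 = 864$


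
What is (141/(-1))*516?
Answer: -72756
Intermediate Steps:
(141/(-1))*516 = (141*(-1))*516 = -141*516 = -72756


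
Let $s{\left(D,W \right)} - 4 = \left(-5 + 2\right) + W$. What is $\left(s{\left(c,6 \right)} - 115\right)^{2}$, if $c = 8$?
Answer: $11664$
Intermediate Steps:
$s{\left(D,W \right)} = 1 + W$ ($s{\left(D,W \right)} = 4 + \left(\left(-5 + 2\right) + W\right) = 4 + \left(-3 + W\right) = 1 + W$)
$\left(s{\left(c,6 \right)} - 115\right)^{2} = \left(\left(1 + 6\right) - 115\right)^{2} = \left(7 - 115\right)^{2} = \left(-108\right)^{2} = 11664$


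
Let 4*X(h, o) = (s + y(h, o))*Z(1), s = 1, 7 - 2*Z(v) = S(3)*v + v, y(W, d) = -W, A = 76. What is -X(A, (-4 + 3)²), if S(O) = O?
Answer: 225/8 ≈ 28.125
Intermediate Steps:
Z(v) = 7/2 - 2*v (Z(v) = 7/2 - (3*v + v)/2 = 7/2 - 2*v)
X(h, o) = 3/8 - 3*h/8 (X(h, o) = ((1 - h)*(7/2 - 2*1))/4 = ((1 - h)*(7/2 - 2))/4 = ((1 - h)*(3/2))/4 = (3/2 - 3*h/2)/4 = 3/8 - 3*h/8)
-X(A, (-4 + 3)²) = -(3/8 - 3/8*76) = -(3/8 - 57/2) = -1*(-225/8) = 225/8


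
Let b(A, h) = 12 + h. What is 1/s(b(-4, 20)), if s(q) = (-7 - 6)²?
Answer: 1/169 ≈ 0.0059172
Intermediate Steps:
s(q) = 169 (s(q) = (-13)² = 169)
1/s(b(-4, 20)) = 1/169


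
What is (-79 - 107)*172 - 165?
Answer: -32157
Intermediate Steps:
(-79 - 107)*172 - 165 = -186*172 - 165 = -31992 - 165 = -32157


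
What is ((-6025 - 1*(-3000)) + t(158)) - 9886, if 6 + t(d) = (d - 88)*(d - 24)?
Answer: -3537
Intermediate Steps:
t(d) = -6 + (-88 + d)*(-24 + d) (t(d) = -6 + (d - 88)*(d - 24) = -6 + (-88 + d)*(-24 + d))
((-6025 - 1*(-3000)) + t(158)) - 9886 = ((-6025 - 1*(-3000)) + (2106 + 158² - 112*158)) - 9886 = ((-6025 + 3000) + (2106 + 24964 - 17696)) - 9886 = (-3025 + 9374) - 9886 = 6349 - 9886 = -3537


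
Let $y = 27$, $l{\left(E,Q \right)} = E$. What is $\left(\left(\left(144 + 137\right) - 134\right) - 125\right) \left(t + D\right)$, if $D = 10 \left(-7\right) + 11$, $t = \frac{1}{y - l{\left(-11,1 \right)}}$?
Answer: $- \frac{24651}{19} \approx -1297.4$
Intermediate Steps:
$t = \frac{1}{38}$ ($t = \frac{1}{27 - -11} = \frac{1}{27 + 11} = \frac{1}{38} \approx 0.026316$)
$D = -59$ ($D = -70 + 11 = -59$)
$\left(\left(\left(144 + 137\right) - 134\right) - 125\right) \left(t + D\right) = \left(\left(\left(144 + 137\right) - 134\right) - 125\right) \left(\frac{1}{38} - 59\right) = \left(\left(281 - 134\right) - 125\right) \left(- \frac{2241}{38}\right) = \left(147 - 125\right) \left(- \frac{2241}{38}\right) = 22 \left(- \frac{2241}{38}\right) = - \frac{24651}{19}$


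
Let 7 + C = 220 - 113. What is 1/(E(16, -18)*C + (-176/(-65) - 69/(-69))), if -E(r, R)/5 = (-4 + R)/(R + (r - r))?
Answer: -585/355331 ≈ -0.0016464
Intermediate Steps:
E(r, R) = -5*(-4 + R)/R (E(r, R) = -5*(-4 + R)/(R + (r - r)) = -5*(-4 + R)/(R + 0) = -5*(-4 + R)/R)
C = 100 (C = -7 + (220 - 113) = -7 + 107 = 100)
1/(E(16, -18)*C + (-176/(-65) - 69/(-69))) = 1/((-5 + 20/(-18))*100 + (-176/(-65) - 69/(-69))) = 1/((-5 + 20*(-1/18))*100 + (-176*(-1/65) - 69*(-1/69))) = 1/((-5 - 10/9)*100 + (176/65 + 1)) = 1/(-55/9*100 + 241/65) = 1/(-5500/9 + 241/65) = 1/(-355331/585) = -585/355331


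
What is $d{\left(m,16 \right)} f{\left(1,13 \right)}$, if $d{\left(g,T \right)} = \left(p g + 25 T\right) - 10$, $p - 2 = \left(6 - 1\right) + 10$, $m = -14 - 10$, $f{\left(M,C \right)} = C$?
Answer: $-234$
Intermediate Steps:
$m = -24$
$p = 17$ ($p = 2 + \left(\left(6 - 1\right) + 10\right) = 2 + \left(5 + 10\right) = 2 + 15 = 17$)
$d{\left(g,T \right)} = -10 + 17 g + 25 T$ ($d{\left(g,T \right)} = \left(17 g + 25 T\right) - 10 = -10 + 17 g + 25 T$)
$d{\left(m,16 \right)} f{\left(1,13 \right)} = \left(-10 + 17 \left(-24\right) + 25 \cdot 16\right) 13 = \left(-10 - 408 + 400\right) 13 = \left(-18\right) 13 = -234$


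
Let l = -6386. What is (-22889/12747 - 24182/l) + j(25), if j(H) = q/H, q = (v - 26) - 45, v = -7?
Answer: -1148706338/1017529275 ≈ -1.1289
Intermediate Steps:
q = -78 (q = (-7 - 26) - 45 = -33 - 45 = -78)
j(H) = -78/H
(-22889/12747 - 24182/l) + j(25) = (-22889/12747 - 24182/(-6386)) - 78/25 = (-22889*1/12747 - 24182*(-1/6386)) - 78*1/25 = (-22889/12747 + 12091/3193) - 78/25 = 81039400/40701171 - 78/25 = -1148706338/1017529275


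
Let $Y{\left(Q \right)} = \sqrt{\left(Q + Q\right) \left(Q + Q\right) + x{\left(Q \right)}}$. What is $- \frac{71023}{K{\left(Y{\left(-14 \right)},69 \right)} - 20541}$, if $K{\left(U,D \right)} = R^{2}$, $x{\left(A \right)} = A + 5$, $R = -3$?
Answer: $\frac{71023}{20532} \approx 3.4591$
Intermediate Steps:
$x{\left(A \right)} = 5 + A$
$Y{\left(Q \right)} = \sqrt{5 + Q + 4 Q^{2}}$ ($Y{\left(Q \right)} = \sqrt{\left(Q + Q\right) \left(Q + Q\right) + \left(5 + Q\right)} = \sqrt{2 Q 2 Q + \left(5 + Q\right)} = \sqrt{4 Q^{2} + \left(5 + Q\right)} = \sqrt{5 + Q + 4 Q^{2}}$)
$K{\left(U,D \right)} = 9$ ($K{\left(U,D \right)} = \left(-3\right)^{2} = 9$)
$- \frac{71023}{K{\left(Y{\left(-14 \right)},69 \right)} - 20541} = - \frac{71023}{9 - 20541} = - \frac{71023}{-20532} = \left(-71023\right) \left(- \frac{1}{20532}\right) = \frac{71023}{20532}$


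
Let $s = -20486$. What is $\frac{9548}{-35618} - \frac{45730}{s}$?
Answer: $\frac{32572973}{16583417} \approx 1.9642$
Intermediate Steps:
$\frac{9548}{-35618} - \frac{45730}{s} = \frac{9548}{-35618} - \frac{45730}{-20486} = 9548 \left(- \frac{1}{35618}\right) - - \frac{22865}{10243} = - \frac{434}{1619} + \frac{22865}{10243} = \frac{32572973}{16583417}$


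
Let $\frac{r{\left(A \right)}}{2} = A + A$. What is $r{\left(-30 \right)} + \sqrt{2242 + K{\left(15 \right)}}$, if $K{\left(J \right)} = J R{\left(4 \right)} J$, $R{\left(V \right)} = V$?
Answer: $-120 + \sqrt{3142} \approx -63.946$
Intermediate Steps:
$r{\left(A \right)} = 4 A$ ($r{\left(A \right)} = 2 \left(A + A\right) = 2 \cdot 2 A = 4 A$)
$K{\left(J \right)} = 4 J^{2}$ ($K{\left(J \right)} = J 4 J = 4 J J = 4 J^{2}$)
$r{\left(-30 \right)} + \sqrt{2242 + K{\left(15 \right)}} = 4 \left(-30\right) + \sqrt{2242 + 4 \cdot 15^{2}} = -120 + \sqrt{2242 + 4 \cdot 225} = -120 + \sqrt{2242 + 900} = -120 + \sqrt{3142}$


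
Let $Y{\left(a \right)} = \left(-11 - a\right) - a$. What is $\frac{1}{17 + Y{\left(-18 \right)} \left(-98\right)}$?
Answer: $- \frac{1}{2433} \approx -0.00041102$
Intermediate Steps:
$Y{\left(a \right)} = -11 - 2 a$
$\frac{1}{17 + Y{\left(-18 \right)} \left(-98\right)} = \frac{1}{17 + \left(-11 - -36\right) \left(-98\right)} = \frac{1}{17 + \left(-11 + 36\right) \left(-98\right)} = \frac{1}{17 + 25 \left(-98\right)} = \frac{1}{17 - 2450} = \frac{1}{-2433} = - \frac{1}{2433}$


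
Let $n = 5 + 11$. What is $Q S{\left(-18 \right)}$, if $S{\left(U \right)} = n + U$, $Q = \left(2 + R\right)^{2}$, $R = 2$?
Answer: $-32$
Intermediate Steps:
$n = 16$
$Q = 16$ ($Q = \left(2 + 2\right)^{2} = 4^{2} = 16$)
$S{\left(U \right)} = 16 + U$
$Q S{\left(-18 \right)} = 16 \left(16 - 18\right) = 16 \left(-2\right) = -32$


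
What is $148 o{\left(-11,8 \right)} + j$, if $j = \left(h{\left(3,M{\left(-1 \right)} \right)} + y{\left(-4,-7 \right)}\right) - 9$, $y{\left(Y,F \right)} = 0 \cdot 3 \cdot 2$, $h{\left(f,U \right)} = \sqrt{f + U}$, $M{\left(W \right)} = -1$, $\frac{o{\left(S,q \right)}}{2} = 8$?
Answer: $2359 + \sqrt{2} \approx 2360.4$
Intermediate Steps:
$o{\left(S,q \right)} = 16$ ($o{\left(S,q \right)} = 2 \cdot 8 = 16$)
$h{\left(f,U \right)} = \sqrt{U + f}$
$y{\left(Y,F \right)} = 0$ ($y{\left(Y,F \right)} = 0 \cdot 2 = 0$)
$j = -9 + \sqrt{2}$ ($j = \left(\sqrt{-1 + 3} + 0\right) - 9 = \left(\sqrt{2} + 0\right) - 9 = \sqrt{2} - 9 = -9 + \sqrt{2} \approx -7.5858$)
$148 o{\left(-11,8 \right)} + j = 148 \cdot 16 - \left(9 - \sqrt{2}\right) = 2368 - \left(9 - \sqrt{2}\right) = 2359 + \sqrt{2}$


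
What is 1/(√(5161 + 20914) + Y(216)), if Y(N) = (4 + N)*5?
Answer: 44/47357 - √1043/236785 ≈ 0.00079272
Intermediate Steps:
Y(N) = 20 + 5*N
1/(√(5161 + 20914) + Y(216)) = 1/(√(5161 + 20914) + (20 + 5*216)) = 1/(√26075 + (20 + 1080)) = 1/(5*√1043 + 1100) = 1/(1100 + 5*√1043)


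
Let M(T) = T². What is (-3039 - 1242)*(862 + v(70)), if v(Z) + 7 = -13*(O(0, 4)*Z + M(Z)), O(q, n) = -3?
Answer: 257352315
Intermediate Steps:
v(Z) = -7 - 13*Z² + 39*Z (v(Z) = -7 - 13*(-3*Z + Z²) = -7 - 13*(Z² - 3*Z) = -7 + (-13*Z² + 39*Z) = -7 - 13*Z² + 39*Z)
(-3039 - 1242)*(862 + v(70)) = (-3039 - 1242)*(862 + (-7 - 13*70² + 39*70)) = -4281*(862 + (-7 - 13*4900 + 2730)) = -4281*(862 + (-7 - 63700 + 2730)) = -4281*(862 - 60977) = -4281*(-60115) = 257352315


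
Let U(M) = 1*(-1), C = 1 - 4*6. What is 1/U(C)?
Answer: -1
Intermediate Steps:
C = -23 (C = 1 - 24 = -23)
U(M) = -1
1/U(C) = 1/(-1) = -1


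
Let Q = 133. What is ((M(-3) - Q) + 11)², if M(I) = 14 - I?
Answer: 11025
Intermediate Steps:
((M(-3) - Q) + 11)² = (((14 - 1*(-3)) - 1*133) + 11)² = (((14 + 3) - 133) + 11)² = ((17 - 133) + 11)² = (-116 + 11)² = (-105)² = 11025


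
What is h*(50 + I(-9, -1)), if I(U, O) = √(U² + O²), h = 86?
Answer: 4300 + 86*√82 ≈ 5078.8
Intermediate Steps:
I(U, O) = √(O² + U²)
h*(50 + I(-9, -1)) = 86*(50 + √((-1)² + (-9)²)) = 86*(50 + √(1 + 81)) = 86*(50 + √82) = 4300 + 86*√82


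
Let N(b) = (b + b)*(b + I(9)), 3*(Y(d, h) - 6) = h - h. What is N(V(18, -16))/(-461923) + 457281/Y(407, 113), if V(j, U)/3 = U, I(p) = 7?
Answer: 70409529249/923846 ≈ 76214.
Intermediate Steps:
Y(d, h) = 6 (Y(d, h) = 6 + (h - h)/3 = 6 + (⅓)*0 = 6 + 0 = 6)
V(j, U) = 3*U
N(b) = 2*b*(7 + b) (N(b) = (b + b)*(b + 7) = (2*b)*(7 + b) = 2*b*(7 + b))
N(V(18, -16))/(-461923) + 457281/Y(407, 113) = (2*(3*(-16))*(7 + 3*(-16)))/(-461923) + 457281/6 = (2*(-48)*(7 - 48))*(-1/461923) + 457281*(⅙) = (2*(-48)*(-41))*(-1/461923) + 152427/2 = 3936*(-1/461923) + 152427/2 = -3936/461923 + 152427/2 = 70409529249/923846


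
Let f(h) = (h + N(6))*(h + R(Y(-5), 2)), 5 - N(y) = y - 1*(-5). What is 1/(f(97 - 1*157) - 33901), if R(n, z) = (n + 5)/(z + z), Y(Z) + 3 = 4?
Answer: -1/30040 ≈ -3.3289e-5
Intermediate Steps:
Y(Z) = 1 (Y(Z) = -3 + 4 = 1)
R(n, z) = (5 + n)/(2*z) (R(n, z) = (5 + n)/((2*z)) = (5 + n)*(1/(2*z)) = (5 + n)/(2*z))
N(y) = -y (N(y) = 5 - (y - 1*(-5)) = 5 - (y + 5) = 5 - (5 + y) = 5 + (-5 - y) = -y)
f(h) = (-6 + h)*(3/2 + h) (f(h) = (h - 1*6)*(h + (1/2)*(5 + 1)/2) = (h - 6)*(h + (1/2)*(1/2)*6) = (-6 + h)*(h + 3/2) = (-6 + h)*(3/2 + h))
1/(f(97 - 1*157) - 33901) = 1/((-9 + (97 - 1*157)**2 - 9*(97 - 1*157)/2) - 33901) = 1/((-9 + (97 - 157)**2 - 9*(97 - 157)/2) - 33901) = 1/((-9 + (-60)**2 - 9/2*(-60)) - 33901) = 1/((-9 + 3600 + 270) - 33901) = 1/(3861 - 33901) = 1/(-30040) = -1/30040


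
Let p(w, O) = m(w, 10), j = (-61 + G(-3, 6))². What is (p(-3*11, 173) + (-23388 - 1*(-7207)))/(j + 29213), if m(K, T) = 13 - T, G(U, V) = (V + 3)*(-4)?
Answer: -8089/19311 ≈ -0.41888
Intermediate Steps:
G(U, V) = -12 - 4*V (G(U, V) = (3 + V)*(-4) = -12 - 4*V)
j = 9409 (j = (-61 + (-12 - 4*6))² = (-61 + (-12 - 24))² = (-61 - 36)² = (-97)² = 9409)
p(w, O) = 3 (p(w, O) = 13 - 1*10 = 13 - 10 = 3)
(p(-3*11, 173) + (-23388 - 1*(-7207)))/(j + 29213) = (3 + (-23388 - 1*(-7207)))/(9409 + 29213) = (3 + (-23388 + 7207))/38622 = (3 - 16181)*(1/38622) = -16178*1/38622 = -8089/19311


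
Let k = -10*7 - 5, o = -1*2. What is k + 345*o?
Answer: -765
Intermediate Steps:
o = -2
k = -75 (k = -70 - 5 = -75)
k + 345*o = -75 + 345*(-2) = -75 - 690 = -765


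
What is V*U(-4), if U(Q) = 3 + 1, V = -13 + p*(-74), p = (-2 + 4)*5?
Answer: -3012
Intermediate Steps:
p = 10 (p = 2*5 = 10)
V = -753 (V = -13 + 10*(-74) = -13 - 740 = -753)
U(Q) = 4
V*U(-4) = -753*4 = -3012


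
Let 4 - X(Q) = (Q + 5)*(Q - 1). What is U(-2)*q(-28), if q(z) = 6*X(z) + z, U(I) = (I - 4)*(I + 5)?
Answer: 72108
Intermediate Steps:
X(Q) = 4 - (-1 + Q)*(5 + Q) (X(Q) = 4 - (Q + 5)*(Q - 1) = 4 - (5 + Q)*(-1 + Q) = 4 - (-1 + Q)*(5 + Q))
U(I) = (-4 + I)*(5 + I)
q(z) = 54 - 23*z - 6*z**2 (q(z) = 6*(9 - z**2 - 4*z) + z = (54 - 24*z - 6*z**2) + z = 54 - 23*z - 6*z**2)
U(-2)*q(-28) = (-20 - 2 + (-2)**2)*(54 - 23*(-28) - 6*(-28)**2) = (-20 - 2 + 4)*(54 + 644 - 6*784) = -18*(54 + 644 - 4704) = -18*(-4006) = 72108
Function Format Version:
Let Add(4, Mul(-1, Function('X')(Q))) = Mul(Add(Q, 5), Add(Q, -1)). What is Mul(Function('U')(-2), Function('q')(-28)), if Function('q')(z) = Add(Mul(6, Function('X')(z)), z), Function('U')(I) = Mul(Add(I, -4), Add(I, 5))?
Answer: 72108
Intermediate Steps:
Function('X')(Q) = Add(4, Mul(-1, Add(-1, Q), Add(5, Q))) (Function('X')(Q) = Add(4, Mul(-1, Mul(Add(Q, 5), Add(Q, -1)))) = Add(4, Mul(-1, Mul(Add(5, Q), Add(-1, Q)))) = Add(4, Mul(-1, Mul(Add(-1, Q), Add(5, Q)))) = Add(4, Mul(-1, Add(-1, Q), Add(5, Q))))
Function('U')(I) = Mul(Add(-4, I), Add(5, I))
Function('q')(z) = Add(54, Mul(-23, z), Mul(-6, Pow(z, 2))) (Function('q')(z) = Add(Mul(6, Add(9, Mul(-1, Pow(z, 2)), Mul(-4, z))), z) = Add(Add(54, Mul(-24, z), Mul(-6, Pow(z, 2))), z) = Add(54, Mul(-23, z), Mul(-6, Pow(z, 2))))
Mul(Function('U')(-2), Function('q')(-28)) = Mul(Add(-20, -2, Pow(-2, 2)), Add(54, Mul(-23, -28), Mul(-6, Pow(-28, 2)))) = Mul(Add(-20, -2, 4), Add(54, 644, Mul(-6, 784))) = Mul(-18, Add(54, 644, -4704)) = Mul(-18, -4006) = 72108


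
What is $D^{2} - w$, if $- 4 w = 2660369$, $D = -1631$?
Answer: $\frac{13301013}{4} \approx 3.3253 \cdot 10^{6}$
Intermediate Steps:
$w = - \frac{2660369}{4}$ ($w = \left(- \frac{1}{4}\right) 2660369 = - \frac{2660369}{4} \approx -6.6509 \cdot 10^{5}$)
$D^{2} - w = \left(-1631\right)^{2} - - \frac{2660369}{4} = 2660161 + \frac{2660369}{4} = \frac{13301013}{4}$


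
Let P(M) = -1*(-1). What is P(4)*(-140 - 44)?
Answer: -184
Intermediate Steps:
P(M) = 1
P(4)*(-140 - 44) = 1*(-140 - 44) = 1*(-184) = -184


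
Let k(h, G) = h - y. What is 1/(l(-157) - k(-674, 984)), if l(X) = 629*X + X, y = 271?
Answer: -1/97965 ≈ -1.0208e-5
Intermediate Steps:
k(h, G) = -271 + h (k(h, G) = h - 1*271 = h - 271 = -271 + h)
l(X) = 630*X
1/(l(-157) - k(-674, 984)) = 1/(630*(-157) - (-271 - 674)) = 1/(-98910 - 1*(-945)) = 1/(-98910 + 945) = 1/(-97965) = -1/97965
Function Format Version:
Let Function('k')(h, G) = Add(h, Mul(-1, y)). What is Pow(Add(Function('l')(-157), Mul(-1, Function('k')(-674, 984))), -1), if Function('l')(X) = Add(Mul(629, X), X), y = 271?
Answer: Rational(-1, 97965) ≈ -1.0208e-5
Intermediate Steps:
Function('k')(h, G) = Add(-271, h) (Function('k')(h, G) = Add(h, Mul(-1, 271)) = Add(h, -271) = Add(-271, h))
Function('l')(X) = Mul(630, X)
Pow(Add(Function('l')(-157), Mul(-1, Function('k')(-674, 984))), -1) = Pow(Add(Mul(630, -157), Mul(-1, Add(-271, -674))), -1) = Pow(Add(-98910, Mul(-1, -945)), -1) = Pow(Add(-98910, 945), -1) = Pow(-97965, -1) = Rational(-1, 97965)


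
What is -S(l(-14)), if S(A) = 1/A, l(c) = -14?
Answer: 1/14 ≈ 0.071429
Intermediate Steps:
-S(l(-14)) = -1/(-14) = -1*(-1/14) = 1/14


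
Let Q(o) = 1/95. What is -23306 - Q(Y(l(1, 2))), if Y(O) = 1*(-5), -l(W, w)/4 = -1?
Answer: -2214071/95 ≈ -23306.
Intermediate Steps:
l(W, w) = 4 (l(W, w) = -4*(-1) = 4)
Y(O) = -5
Q(o) = 1/95
-23306 - Q(Y(l(1, 2))) = -23306 - 1*1/95 = -23306 - 1/95 = -2214071/95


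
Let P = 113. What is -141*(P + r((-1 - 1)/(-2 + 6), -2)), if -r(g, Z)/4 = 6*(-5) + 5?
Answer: -30033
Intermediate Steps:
r(g, Z) = 100 (r(g, Z) = -4*(6*(-5) + 5) = -4*(-30 + 5) = -4*(-25) = 100)
-141*(P + r((-1 - 1)/(-2 + 6), -2)) = -141*(113 + 100) = -141*213 = -30033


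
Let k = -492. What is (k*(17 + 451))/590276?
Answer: -57564/147569 ≈ -0.39008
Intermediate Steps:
(k*(17 + 451))/590276 = -492*(17 + 451)/590276 = -492*468*(1/590276) = -230256*1/590276 = -57564/147569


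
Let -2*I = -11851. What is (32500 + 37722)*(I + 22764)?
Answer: 2014634069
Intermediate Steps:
I = 11851/2 (I = -½*(-11851) = 11851/2 ≈ 5925.5)
(32500 + 37722)*(I + 22764) = (32500 + 37722)*(11851/2 + 22764) = 70222*(57379/2) = 2014634069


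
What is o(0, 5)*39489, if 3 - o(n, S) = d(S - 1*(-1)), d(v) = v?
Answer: -118467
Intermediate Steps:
o(n, S) = 2 - S (o(n, S) = 3 - (S - 1*(-1)) = 3 - (S + 1) = 3 - (1 + S) = 3 + (-1 - S) = 2 - S)
o(0, 5)*39489 = (2 - 1*5)*39489 = (2 - 5)*39489 = -3*39489 = -118467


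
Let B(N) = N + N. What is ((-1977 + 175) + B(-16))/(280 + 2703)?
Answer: -1834/2983 ≈ -0.61482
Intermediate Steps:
B(N) = 2*N
((-1977 + 175) + B(-16))/(280 + 2703) = ((-1977 + 175) + 2*(-16))/(280 + 2703) = (-1802 - 32)/2983 = -1834*1/2983 = -1834/2983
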